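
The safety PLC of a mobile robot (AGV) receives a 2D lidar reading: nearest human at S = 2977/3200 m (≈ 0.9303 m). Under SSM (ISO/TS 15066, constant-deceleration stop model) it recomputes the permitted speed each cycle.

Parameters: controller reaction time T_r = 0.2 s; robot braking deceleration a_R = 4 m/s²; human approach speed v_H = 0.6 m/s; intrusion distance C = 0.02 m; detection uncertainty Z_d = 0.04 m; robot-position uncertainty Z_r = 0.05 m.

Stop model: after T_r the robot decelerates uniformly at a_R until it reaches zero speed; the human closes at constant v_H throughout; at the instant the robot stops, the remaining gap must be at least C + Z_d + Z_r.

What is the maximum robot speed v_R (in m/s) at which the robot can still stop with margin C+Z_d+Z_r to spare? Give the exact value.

quadratic (1/8)·v² + (7/20)·v + (-2241/3200) = 0
  disc = (7/20)² − 4·(1/8)·(-2241/3200) = 121/256 ; √disc = 11/16
  v_R = (−(7/20) + 11/16) / (2·(1/8)) = 27/20 m/s
check:
braking lasts T_s = (27/20)/4 = 0.3375 s
robot in T_r: 1.3500·0.2000 = 0.2700 m
braking distance = 1.3500²/(2·4.0000) = 0.2278 m
human closes 0.6000·0.5375 = 0.3225 m
margins: 0.0200+0.0400+0.0500 = 0.1100 m
sum ≈ 0.2700+0.2278+0.3225+0.1100 ≈ 0.9303 m = S ✓

v_R_max = 27/20 m/s = 1.3500 m/s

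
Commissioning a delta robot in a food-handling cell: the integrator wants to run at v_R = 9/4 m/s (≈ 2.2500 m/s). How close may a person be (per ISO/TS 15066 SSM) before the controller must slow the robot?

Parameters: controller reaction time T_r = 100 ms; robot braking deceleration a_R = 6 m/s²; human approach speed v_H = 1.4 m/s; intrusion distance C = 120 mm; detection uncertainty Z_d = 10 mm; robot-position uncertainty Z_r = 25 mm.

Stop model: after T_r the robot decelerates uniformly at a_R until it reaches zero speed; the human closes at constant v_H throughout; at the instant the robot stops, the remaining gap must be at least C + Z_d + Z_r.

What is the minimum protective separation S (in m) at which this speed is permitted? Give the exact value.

S_min = 2347/1600 m = 1.4669 m

braking lasts T_s = (9/4)/6 = 0.3750 s
robot in T_r: 2.2500·0.1000 = 0.2250 m
robot under decel: 2.2500²/(2·6.0000) = 0.4219 m
person approaches 1.4000·(0.1000+0.3750) = 0.6650 m
C+Z_d+Z_r = 0.1200+0.0100+0.0250 = 0.1550 m
S_min ≈ 0.2250+0.4219+0.6650+0.1550  ⇒  S_min = 2347/1600 m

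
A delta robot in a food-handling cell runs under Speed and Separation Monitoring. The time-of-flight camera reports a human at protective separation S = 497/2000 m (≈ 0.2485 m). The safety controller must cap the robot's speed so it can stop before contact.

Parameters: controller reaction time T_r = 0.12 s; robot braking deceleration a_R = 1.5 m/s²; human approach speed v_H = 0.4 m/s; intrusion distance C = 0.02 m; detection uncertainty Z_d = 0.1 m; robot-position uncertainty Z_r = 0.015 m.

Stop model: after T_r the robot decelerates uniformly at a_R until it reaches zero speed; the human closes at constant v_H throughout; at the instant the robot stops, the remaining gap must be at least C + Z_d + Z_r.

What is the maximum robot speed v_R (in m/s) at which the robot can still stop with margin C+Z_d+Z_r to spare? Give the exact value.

collect terms ⇒ (1/3)·v_R² + (29/75)·v_R + (-131/2000) = 0
  disc = (29/75)² − 4·(1/3)·(-131/2000) = 5329/22500 ; √disc = 73/150
  v_R = (−(29/75) + 73/150) / (2·(1/3)) = 3/20 m/s
check:
braking lasts T_s = (3/20)/(3/2) = 0.1000 s
robot covers v_R·T_r = 0.1500·0.1200 = 0.0180 m before braking
braking distance = 0.1500²/(2·1.5000) = 0.0075 m
human over T_r+T_s: 0.4000·(0.1200+0.1000) = 0.0880 m
margins: 0.0200+0.1000+0.0150 = 0.1350 m
sum ≈ 0.0180+0.0075+0.0880+0.1350 ≈ 0.2485 m = S ✓

v_R_max = 3/20 m/s = 0.1500 m/s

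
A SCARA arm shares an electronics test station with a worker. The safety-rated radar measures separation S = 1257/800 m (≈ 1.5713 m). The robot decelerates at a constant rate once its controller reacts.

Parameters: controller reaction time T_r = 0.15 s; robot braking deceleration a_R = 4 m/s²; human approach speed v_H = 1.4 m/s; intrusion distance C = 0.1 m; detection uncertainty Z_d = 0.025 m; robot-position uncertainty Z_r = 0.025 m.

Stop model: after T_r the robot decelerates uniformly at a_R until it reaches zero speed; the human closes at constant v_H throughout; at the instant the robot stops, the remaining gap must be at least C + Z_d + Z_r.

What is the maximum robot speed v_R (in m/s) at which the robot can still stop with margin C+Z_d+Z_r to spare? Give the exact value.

at the boundary: (1/8)·v² + (1/2)·v + (-969/800) = 0
  disc = (1/2)² − 4·(1/8)·(-969/800) = 1369/1600 ; √disc = 37/40
  v_R = (−(1/2) + 37/40) / (2·(1/8)) = 17/10 m/s
check:
stop time T_s = (17/10)/4 = 0.4250 s
reaction-phase robot travel = 1.7000·0.1500 = 0.2550 m
braking distance = 1.7000²/(2·4.0000) = 0.3613 m
human closes 1.4000·0.5750 = 0.8050 m
residual clearance needed = 0.1000+0.0250+0.0250 = 0.1500 m
sum ≈ 0.2550+0.3613+0.8050+0.1500 ≈ 1.5713 m = S ✓

v_R_max = 17/10 m/s = 1.7000 m/s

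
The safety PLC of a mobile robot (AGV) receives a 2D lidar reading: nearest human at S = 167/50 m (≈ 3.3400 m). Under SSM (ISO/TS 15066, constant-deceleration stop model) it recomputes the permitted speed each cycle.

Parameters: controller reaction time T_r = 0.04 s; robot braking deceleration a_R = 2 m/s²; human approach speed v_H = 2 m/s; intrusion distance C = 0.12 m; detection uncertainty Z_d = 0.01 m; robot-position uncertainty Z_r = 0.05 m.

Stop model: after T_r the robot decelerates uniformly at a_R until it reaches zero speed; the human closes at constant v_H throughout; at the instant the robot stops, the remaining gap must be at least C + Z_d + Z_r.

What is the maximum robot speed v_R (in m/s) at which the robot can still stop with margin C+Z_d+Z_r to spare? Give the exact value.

v_R_max = 2 m/s = 2.0000 m/s

collect terms ⇒ (1/4)·v_R² + (26/25)·v_R + (-77/25) = 0
  disc = (26/25)² − 4·(1/4)·(-77/25) = 2601/625 ; √disc = 51/25
  v_R = (−(26/25) + 51/25) / (2·(1/4)) = 2 m/s
check:
T_s = v_R/a_R = 2/2 = 1.0000 s
robot in T_r: 2.0000·0.0400 = 0.0800 m
robot under decel: 2.0000²/(2·2.0000) = 1.0000 m
person approaches 2.0000·(0.0400+1.0000) = 2.0800 m
residual clearance needed = 0.1200+0.0100+0.0500 = 0.1800 m
sum ≈ 0.0800+1.0000+2.0800+0.1800 ≈ 3.3400 m = S ✓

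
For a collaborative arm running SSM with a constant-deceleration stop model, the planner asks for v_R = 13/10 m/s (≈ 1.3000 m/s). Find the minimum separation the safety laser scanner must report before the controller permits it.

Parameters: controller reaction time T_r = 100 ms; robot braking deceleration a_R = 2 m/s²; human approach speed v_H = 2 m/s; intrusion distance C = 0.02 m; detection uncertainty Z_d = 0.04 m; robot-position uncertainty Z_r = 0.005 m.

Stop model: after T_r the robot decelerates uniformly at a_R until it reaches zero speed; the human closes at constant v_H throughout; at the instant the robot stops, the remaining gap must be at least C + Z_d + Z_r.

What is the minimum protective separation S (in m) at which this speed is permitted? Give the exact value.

braking lasts T_s = (13/10)/2 = 0.6500 s
robot covers v_R·T_r = 1.3000·0.1000 = 0.1300 m before braking
braking distance = 1.3000²/(2·2.0000) = 0.4225 m
person approaches 2.0000·(0.1000+0.6500) = 1.5000 m
residual clearance needed = 0.0200+0.0400+0.0050 = 0.0650 m
S_min ≈ 0.1300+0.4225+1.5000+0.0650  ⇒  S_min = 847/400 m

S_min = 847/400 m = 2.1175 m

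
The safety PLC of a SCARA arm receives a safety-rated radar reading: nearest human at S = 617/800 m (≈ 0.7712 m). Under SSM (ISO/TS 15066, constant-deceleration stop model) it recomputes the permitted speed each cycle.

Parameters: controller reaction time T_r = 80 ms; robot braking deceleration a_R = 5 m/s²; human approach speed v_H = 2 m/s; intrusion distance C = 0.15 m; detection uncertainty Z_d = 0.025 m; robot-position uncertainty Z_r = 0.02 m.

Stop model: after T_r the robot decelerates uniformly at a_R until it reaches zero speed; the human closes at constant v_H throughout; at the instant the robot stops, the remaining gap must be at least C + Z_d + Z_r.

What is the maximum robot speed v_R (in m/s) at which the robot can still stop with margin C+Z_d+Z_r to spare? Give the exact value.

at the boundary: (1/10)·v² + (12/25)·v + (-333/800) = 0
  disc = (12/25)² − 4·(1/10)·(-333/800) = 3969/10000 ; √disc = 63/100
  v_R = (−(12/25) + 63/100) / (2·(1/10)) = 3/4 m/s
check:
stop time T_s = (3/4)/5 = 0.1500 s
reaction-phase robot travel = 0.7500·0.0800 = 0.0600 m
robot under decel: 0.7500²/(2·5.0000) = 0.0563 m
human closes 2.0000·0.2300 = 0.4600 m
residual clearance needed = 0.1500+0.0250+0.0200 = 0.1950 m
sum ≈ 0.0600+0.0563+0.4600+0.1950 ≈ 0.7712 m = S ✓

v_R_max = 3/4 m/s = 0.7500 m/s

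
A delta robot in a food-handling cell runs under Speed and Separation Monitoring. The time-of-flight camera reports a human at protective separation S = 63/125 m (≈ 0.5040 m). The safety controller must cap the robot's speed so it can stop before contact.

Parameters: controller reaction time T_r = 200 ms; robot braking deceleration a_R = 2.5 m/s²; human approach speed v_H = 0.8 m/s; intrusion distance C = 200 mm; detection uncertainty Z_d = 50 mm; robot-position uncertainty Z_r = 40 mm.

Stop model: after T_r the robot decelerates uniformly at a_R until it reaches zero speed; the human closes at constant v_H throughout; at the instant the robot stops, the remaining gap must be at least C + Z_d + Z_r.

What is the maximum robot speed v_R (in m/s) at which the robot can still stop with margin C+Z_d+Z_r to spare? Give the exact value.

v_R_max = 1/10 m/s = 0.1000 m/s

at the boundary: (1/5)·v² + (13/25)·v + (-27/500) = 0
  disc = (13/25)² − 4·(1/5)·(-27/500) = 196/625 ; √disc = 14/25
  v_R = (−(13/25) + 14/25) / (2·(1/5)) = 1/10 m/s
check:
stop time T_s = (1/10)/(5/2) = 0.0400 s
reaction-phase robot travel = 0.1000·0.2000 = 0.0200 m
robot covers 0.1000·0.0400 − ½·2.5000·0.0400² = 0.0020 m while stopping
human over T_r+T_s: 0.8000·(0.2000+0.0400) = 0.1920 m
residual clearance needed = 0.2000+0.0500+0.0400 = 0.2900 m
sum ≈ 0.0200+0.0020+0.1920+0.2900 ≈ 0.5040 m = S ✓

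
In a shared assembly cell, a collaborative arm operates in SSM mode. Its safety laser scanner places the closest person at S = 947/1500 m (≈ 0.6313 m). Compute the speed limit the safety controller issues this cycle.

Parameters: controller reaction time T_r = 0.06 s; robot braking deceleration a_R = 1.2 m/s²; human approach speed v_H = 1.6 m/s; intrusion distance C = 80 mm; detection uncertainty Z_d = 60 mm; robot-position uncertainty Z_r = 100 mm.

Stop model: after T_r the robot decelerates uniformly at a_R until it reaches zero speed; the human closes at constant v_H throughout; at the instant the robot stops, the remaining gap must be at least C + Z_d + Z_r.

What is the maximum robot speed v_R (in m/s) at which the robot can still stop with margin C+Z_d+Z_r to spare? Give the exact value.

v_R_max = 1/5 m/s = 0.2000 m/s

collect terms ⇒ (5/12)·v_R² + (209/150)·v_R + (-443/1500) = 0
  disc = (209/150)² − 4·(5/12)·(-443/1500) = 1521/625 ; √disc = 39/25
  v_R = (−(209/150) + 39/25) / (2·(5/12)) = 1/5 m/s
check:
stop time T_s = (1/5)/(6/5) = 0.1667 s
robot in T_r: 0.2000·0.0600 = 0.0120 m
robot under decel: 0.2000²/(2·1.2000) = 0.0167 m
person approaches 1.6000·(0.0600+0.1667) = 0.3627 m
residual clearance needed = 0.0800+0.0600+0.1000 = 0.2400 m
sum ≈ 0.0120+0.0167+0.3627+0.2400 ≈ 0.6313 m = S ✓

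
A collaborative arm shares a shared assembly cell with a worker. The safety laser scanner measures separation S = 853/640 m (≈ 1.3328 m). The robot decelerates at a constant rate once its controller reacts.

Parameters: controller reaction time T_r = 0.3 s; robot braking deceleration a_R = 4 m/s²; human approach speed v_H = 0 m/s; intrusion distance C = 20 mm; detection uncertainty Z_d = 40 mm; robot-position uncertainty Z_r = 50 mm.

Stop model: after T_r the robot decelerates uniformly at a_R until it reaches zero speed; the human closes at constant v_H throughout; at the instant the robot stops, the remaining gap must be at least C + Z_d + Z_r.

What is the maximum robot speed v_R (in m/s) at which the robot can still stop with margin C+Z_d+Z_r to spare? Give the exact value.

v_R_max = 43/20 m/s = 2.1500 m/s

collect terms ⇒ (1/8)·v_R² + (3/10)·v_R + (-3913/3200) = 0
  disc = (3/10)² − 4·(1/8)·(-3913/3200) = 4489/6400 ; √disc = 67/80
  v_R = (−(3/10) + 67/80) / (2·(1/8)) = 43/20 m/s
check:
T_s = v_R/a_R = (43/20)/4 = 0.5375 s
robot covers v_R·T_r = 2.1500·0.3000 = 0.6450 m before braking
braking distance = 2.1500²/(2·4.0000) = 0.5778 m
human closes 0.0000·0.8375 = 0.0000 m
residual clearance needed = 0.0200+0.0400+0.0500 = 0.1100 m
sum ≈ 0.6450+0.5778+0.0000+0.1100 ≈ 1.3328 m = S ✓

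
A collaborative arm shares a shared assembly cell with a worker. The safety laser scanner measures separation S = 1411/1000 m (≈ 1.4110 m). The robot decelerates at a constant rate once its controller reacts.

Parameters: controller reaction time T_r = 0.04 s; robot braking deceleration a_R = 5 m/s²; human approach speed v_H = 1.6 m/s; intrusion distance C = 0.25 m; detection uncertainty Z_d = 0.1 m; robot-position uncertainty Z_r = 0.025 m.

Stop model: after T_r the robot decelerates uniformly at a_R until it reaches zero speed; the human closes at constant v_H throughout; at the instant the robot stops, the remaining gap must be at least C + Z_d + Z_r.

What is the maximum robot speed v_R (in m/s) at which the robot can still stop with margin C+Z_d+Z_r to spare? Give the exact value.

v_R_max = 9/5 m/s = 1.8000 m/s

at the boundary: (1/10)·v² + (9/25)·v + (-243/250) = 0
  disc = (9/25)² − 4·(1/10)·(-243/250) = 324/625 ; √disc = 18/25
  v_R = (−(9/25) + 18/25) / (2·(1/10)) = 9/5 m/s
check:
stop time T_s = (9/5)/5 = 0.3600 s
robot in T_r: 1.8000·0.0400 = 0.0720 m
robot under decel: 1.8000²/(2·5.0000) = 0.3240 m
human closes 1.6000·0.4000 = 0.6400 m
C+Z_d+Z_r = 0.2500+0.1000+0.0250 = 0.3750 m
sum ≈ 0.0720+0.3240+0.6400+0.3750 ≈ 1.4110 m = S ✓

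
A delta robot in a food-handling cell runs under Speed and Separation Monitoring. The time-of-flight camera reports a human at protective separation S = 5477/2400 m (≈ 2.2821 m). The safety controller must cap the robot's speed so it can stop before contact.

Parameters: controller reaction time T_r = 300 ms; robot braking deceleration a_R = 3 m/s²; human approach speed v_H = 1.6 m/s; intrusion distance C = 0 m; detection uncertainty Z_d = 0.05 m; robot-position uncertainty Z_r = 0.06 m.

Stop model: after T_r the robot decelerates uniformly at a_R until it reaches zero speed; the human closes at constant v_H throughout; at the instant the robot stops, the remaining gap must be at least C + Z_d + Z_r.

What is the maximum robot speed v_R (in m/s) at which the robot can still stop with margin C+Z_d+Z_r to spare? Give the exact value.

collect terms ⇒ (1/6)·v_R² + (5/6)·v_R + (-4061/2400) = 0
  disc = (5/6)² − 4·(1/6)·(-4061/2400) = 729/400 ; √disc = 27/20
  v_R = (−(5/6) + 27/20) / (2·(1/6)) = 31/20 m/s
check:
braking lasts T_s = (31/20)/3 = 0.5167 s
reaction-phase robot travel = 1.5500·0.3000 = 0.4650 m
robot under decel: 1.5500²/(2·3.0000) = 0.4004 m
human closes 1.6000·0.8167 = 1.3067 m
residual clearance needed = 0.0000+0.0500+0.0600 = 0.1100 m
sum ≈ 0.4650+0.4004+1.3067+0.1100 ≈ 2.2821 m = S ✓

v_R_max = 31/20 m/s = 1.5500 m/s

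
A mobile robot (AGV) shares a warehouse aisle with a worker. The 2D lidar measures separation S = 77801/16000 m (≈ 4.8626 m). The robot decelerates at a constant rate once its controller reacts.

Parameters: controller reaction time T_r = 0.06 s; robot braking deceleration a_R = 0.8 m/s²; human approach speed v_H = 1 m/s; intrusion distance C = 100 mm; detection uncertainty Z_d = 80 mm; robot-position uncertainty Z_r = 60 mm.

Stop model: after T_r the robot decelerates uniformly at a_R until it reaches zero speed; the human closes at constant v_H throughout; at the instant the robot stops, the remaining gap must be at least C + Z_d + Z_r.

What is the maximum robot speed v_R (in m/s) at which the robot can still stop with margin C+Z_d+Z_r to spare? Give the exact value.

quadratic (5/8)·v² + (131/100)·v + (-73001/16000) = 0
  disc = (131/100)² − 4·(5/8)·(-73001/16000) = 2099601/160000 ; √disc = 1449/400
  v_R = (−(131/100) + 1449/400) / (2·(5/8)) = 37/20 m/s
check:
T_s = v_R/a_R = (37/20)/(4/5) = 2.3125 s
robot in T_r: 1.8500·0.0600 = 0.1110 m
robot under decel: 1.8500²/(2·0.8000) = 2.1391 m
human over T_r+T_s: 1.0000·(0.0600+2.3125) = 2.3725 m
residual clearance needed = 0.1000+0.0800+0.0600 = 0.2400 m
sum ≈ 0.1110+2.1391+2.3725+0.2400 ≈ 4.8626 m = S ✓

v_R_max = 37/20 m/s = 1.8500 m/s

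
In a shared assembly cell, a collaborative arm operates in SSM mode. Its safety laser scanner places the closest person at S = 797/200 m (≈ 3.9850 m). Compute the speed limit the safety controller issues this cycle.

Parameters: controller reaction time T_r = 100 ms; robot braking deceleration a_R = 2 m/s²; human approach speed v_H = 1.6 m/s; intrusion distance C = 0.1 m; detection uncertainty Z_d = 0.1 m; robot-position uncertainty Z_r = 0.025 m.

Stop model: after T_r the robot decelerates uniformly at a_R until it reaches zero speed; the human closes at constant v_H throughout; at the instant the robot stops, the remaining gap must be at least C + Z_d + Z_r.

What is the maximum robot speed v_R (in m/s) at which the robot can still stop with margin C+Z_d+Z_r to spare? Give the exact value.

collect terms ⇒ (1/4)·v_R² + (9/10)·v_R + (-18/5) = 0
  disc = (9/10)² − 4·(1/4)·(-18/5) = 441/100 ; √disc = 21/10
  v_R = (−(9/10) + 21/10) / (2·(1/4)) = 12/5 m/s
check:
stop time T_s = (12/5)/2 = 1.2000 s
robot in T_r: 2.4000·0.1000 = 0.2400 m
robot covers 2.4000·1.2000 − ½·2.0000·1.2000² = 1.4400 m while stopping
human closes 1.6000·1.3000 = 2.0800 m
C+Z_d+Z_r = 0.1000+0.1000+0.0250 = 0.2250 m
sum ≈ 0.2400+1.4400+2.0800+0.2250 ≈ 3.9850 m = S ✓

v_R_max = 12/5 m/s = 2.4000 m/s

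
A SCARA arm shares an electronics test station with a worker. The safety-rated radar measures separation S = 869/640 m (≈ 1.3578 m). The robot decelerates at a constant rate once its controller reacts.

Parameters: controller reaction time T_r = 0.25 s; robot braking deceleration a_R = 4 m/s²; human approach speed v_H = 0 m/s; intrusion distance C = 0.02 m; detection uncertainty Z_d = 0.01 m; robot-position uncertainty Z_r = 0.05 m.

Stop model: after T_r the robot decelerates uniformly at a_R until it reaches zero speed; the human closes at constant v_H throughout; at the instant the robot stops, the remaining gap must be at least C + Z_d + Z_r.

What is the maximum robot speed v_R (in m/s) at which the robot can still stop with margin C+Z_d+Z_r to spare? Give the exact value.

quadratic (1/8)·v² + (1/4)·v + (-4089/3200) = 0
  disc = (1/4)² − 4·(1/8)·(-4089/3200) = 4489/6400 ; √disc = 67/80
  v_R = (−(1/4) + 67/80) / (2·(1/8)) = 47/20 m/s
check:
stop time T_s = (47/20)/4 = 0.5875 s
reaction-phase robot travel = 2.3500·0.2500 = 0.5875 m
braking distance = 2.3500²/(2·4.0000) = 0.6903 m
human over T_r+T_s: 0.0000·(0.2500+0.5875) = 0.0000 m
margins: 0.0200+0.0100+0.0500 = 0.0800 m
sum ≈ 0.5875+0.6903+0.0000+0.0800 ≈ 1.3578 m = S ✓

v_R_max = 47/20 m/s = 2.3500 m/s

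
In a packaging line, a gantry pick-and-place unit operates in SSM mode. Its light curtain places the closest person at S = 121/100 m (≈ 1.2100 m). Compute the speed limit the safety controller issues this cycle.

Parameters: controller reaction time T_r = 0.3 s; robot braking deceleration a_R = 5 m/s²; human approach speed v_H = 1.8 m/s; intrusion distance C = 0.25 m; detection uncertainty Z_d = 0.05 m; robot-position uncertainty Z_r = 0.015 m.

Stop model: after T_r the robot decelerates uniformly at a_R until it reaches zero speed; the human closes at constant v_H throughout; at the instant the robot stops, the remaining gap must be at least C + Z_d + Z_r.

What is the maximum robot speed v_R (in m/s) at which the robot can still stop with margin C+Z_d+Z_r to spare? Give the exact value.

v_R_max = 1/2 m/s = 0.5000 m/s

collect terms ⇒ (1/10)·v_R² + (33/50)·v_R + (-71/200) = 0
  disc = (33/50)² − 4·(1/10)·(-71/200) = 361/625 ; √disc = 19/25
  v_R = (−(33/50) + 19/25) / (2·(1/10)) = 1/2 m/s
check:
stop time T_s = (1/2)/5 = 0.1000 s
robot covers v_R·T_r = 0.5000·0.3000 = 0.1500 m before braking
robot under decel: 0.5000²/(2·5.0000) = 0.0250 m
human over T_r+T_s: 1.8000·(0.3000+0.1000) = 0.7200 m
margins: 0.2500+0.0500+0.0150 = 0.3150 m
sum ≈ 0.1500+0.0250+0.7200+0.3150 ≈ 1.2100 m = S ✓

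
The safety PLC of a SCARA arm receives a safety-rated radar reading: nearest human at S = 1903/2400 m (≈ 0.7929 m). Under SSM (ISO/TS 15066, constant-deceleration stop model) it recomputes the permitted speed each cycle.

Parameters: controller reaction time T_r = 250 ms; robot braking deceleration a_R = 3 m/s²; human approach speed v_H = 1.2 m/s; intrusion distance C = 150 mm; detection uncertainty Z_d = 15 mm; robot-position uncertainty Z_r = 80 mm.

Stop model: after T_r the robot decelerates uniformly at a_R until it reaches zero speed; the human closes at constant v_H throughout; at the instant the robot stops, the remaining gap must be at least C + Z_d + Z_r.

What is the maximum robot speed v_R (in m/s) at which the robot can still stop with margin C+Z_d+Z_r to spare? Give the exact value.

quadratic (1/6)·v² + (13/20)·v + (-119/480) = 0
  disc = (13/20)² − 4·(1/6)·(-119/480) = 529/900 ; √disc = 23/30
  v_R = (−(13/20) + 23/30) / (2·(1/6)) = 7/20 m/s
check:
T_s = v_R/a_R = (7/20)/3 = 0.1167 s
robot in T_r: 0.3500·0.2500 = 0.0875 m
robot covers 0.3500·0.1167 − ½·3.0000·0.1167² = 0.0204 m while stopping
person approaches 1.2000·(0.2500+0.1167) = 0.4400 m
residual clearance needed = 0.1500+0.0150+0.0800 = 0.2450 m
sum ≈ 0.0875+0.0204+0.4400+0.2450 ≈ 0.7929 m = S ✓

v_R_max = 7/20 m/s = 0.3500 m/s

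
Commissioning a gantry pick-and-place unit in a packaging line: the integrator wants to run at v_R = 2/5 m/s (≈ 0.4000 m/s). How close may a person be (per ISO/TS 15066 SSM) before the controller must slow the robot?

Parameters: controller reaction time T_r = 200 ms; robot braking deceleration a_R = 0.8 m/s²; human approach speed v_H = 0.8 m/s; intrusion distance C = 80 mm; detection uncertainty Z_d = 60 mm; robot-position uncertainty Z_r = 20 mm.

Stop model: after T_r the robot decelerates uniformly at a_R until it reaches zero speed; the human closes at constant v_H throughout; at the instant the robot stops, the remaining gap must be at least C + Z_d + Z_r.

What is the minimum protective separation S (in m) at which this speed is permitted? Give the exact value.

S_min = 9/10 m = 0.9000 m

T_s = v_R/a_R = (2/5)/(4/5) = 0.5000 s
robot in T_r: 0.4000·0.2000 = 0.0800 m
robot under decel: 0.4000²/(2·0.8000) = 0.1000 m
person approaches 0.8000·(0.2000+0.5000) = 0.5600 m
margins: 0.0800+0.0600+0.0200 = 0.1600 m
S_min ≈ 0.0800+0.1000+0.5600+0.1600  ⇒  S_min = 9/10 m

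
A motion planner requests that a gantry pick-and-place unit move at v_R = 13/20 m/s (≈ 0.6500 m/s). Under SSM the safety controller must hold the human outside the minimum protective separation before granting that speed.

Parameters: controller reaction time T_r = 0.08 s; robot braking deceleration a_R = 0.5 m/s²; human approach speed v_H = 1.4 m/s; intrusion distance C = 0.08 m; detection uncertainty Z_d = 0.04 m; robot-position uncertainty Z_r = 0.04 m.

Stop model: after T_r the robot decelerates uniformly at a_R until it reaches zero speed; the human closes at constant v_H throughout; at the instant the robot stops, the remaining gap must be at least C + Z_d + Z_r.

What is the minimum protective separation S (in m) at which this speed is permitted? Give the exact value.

S_min = 5133/2000 m = 2.5665 m

braking lasts T_s = (13/20)/(1/2) = 1.3000 s
reaction-phase robot travel = 0.6500·0.0800 = 0.0520 m
braking distance = 0.6500²/(2·0.5000) = 0.4225 m
human over T_r+T_s: 1.4000·(0.0800+1.3000) = 1.9320 m
residual clearance needed = 0.0800+0.0400+0.0400 = 0.1600 m
S_min ≈ 0.0520+0.4225+1.9320+0.1600  ⇒  S_min = 5133/2000 m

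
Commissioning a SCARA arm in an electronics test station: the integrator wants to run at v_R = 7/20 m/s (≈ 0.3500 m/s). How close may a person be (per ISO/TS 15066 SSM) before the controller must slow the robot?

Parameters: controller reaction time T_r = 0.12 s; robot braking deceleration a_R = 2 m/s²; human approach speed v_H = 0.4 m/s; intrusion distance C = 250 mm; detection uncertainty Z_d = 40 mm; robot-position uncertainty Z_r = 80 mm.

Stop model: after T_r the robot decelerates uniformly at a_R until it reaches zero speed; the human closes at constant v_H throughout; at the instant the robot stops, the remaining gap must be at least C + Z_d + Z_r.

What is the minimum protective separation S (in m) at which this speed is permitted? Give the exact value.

braking lasts T_s = (7/20)/2 = 0.1750 s
robot in T_r: 0.3500·0.1200 = 0.0420 m
robot covers 0.3500·0.1750 − ½·2.0000·0.1750² = 0.0306 m while stopping
person approaches 0.4000·(0.1200+0.1750) = 0.1180 m
residual clearance needed = 0.2500+0.0400+0.0800 = 0.3700 m
S_min ≈ 0.0420+0.0306+0.1180+0.3700  ⇒  S_min = 897/1600 m

S_min = 897/1600 m = 0.5606 m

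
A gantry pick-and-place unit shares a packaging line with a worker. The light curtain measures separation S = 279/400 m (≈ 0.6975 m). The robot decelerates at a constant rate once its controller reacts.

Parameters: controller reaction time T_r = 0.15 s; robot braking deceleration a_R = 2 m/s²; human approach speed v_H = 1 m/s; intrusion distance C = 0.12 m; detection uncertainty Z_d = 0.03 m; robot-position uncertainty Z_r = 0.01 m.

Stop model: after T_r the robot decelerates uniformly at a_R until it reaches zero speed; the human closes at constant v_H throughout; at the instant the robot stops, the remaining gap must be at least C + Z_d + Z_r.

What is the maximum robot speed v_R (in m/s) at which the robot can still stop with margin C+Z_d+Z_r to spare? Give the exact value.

quadratic (1/4)·v² + (13/20)·v + (-31/80) = 0
  disc = (13/20)² − 4·(1/4)·(-31/80) = 81/100 ; √disc = 9/10
  v_R = (−(13/20) + 9/10) / (2·(1/4)) = 1/2 m/s
check:
stop time T_s = (1/2)/2 = 0.2500 s
robot in T_r: 0.5000·0.1500 = 0.0750 m
robot covers 0.5000·0.2500 − ½·2.0000·0.2500² = 0.0625 m while stopping
person approaches 1.0000·(0.1500+0.2500) = 0.4000 m
C+Z_d+Z_r = 0.1200+0.0300+0.0100 = 0.1600 m
sum ≈ 0.0750+0.0625+0.4000+0.1600 ≈ 0.6975 m = S ✓

v_R_max = 1/2 m/s = 0.5000 m/s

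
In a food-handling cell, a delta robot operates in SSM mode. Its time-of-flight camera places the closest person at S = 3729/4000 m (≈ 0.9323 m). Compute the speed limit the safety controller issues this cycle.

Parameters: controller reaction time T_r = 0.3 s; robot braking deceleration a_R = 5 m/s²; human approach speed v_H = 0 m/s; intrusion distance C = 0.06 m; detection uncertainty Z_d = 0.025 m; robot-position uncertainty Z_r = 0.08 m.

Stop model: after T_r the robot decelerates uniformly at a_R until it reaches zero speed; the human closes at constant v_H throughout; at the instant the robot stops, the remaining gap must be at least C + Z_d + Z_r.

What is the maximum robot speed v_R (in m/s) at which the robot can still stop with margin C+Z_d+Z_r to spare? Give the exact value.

v_R_max = 33/20 m/s = 1.6500 m/s

at the boundary: (1/10)·v² + (3/10)·v + (-3069/4000) = 0
  disc = (3/10)² − 4·(1/10)·(-3069/4000) = 3969/10000 ; √disc = 63/100
  v_R = (−(3/10) + 63/100) / (2·(1/10)) = 33/20 m/s
check:
T_s = v_R/a_R = (33/20)/5 = 0.3300 s
robot in T_r: 1.6500·0.3000 = 0.4950 m
robot under decel: 1.6500²/(2·5.0000) = 0.2722 m
person approaches 0.0000·(0.3000+0.3300) = 0.0000 m
C+Z_d+Z_r = 0.0600+0.0250+0.0800 = 0.1650 m
sum ≈ 0.4950+0.2722+0.0000+0.1650 ≈ 0.9323 m = S ✓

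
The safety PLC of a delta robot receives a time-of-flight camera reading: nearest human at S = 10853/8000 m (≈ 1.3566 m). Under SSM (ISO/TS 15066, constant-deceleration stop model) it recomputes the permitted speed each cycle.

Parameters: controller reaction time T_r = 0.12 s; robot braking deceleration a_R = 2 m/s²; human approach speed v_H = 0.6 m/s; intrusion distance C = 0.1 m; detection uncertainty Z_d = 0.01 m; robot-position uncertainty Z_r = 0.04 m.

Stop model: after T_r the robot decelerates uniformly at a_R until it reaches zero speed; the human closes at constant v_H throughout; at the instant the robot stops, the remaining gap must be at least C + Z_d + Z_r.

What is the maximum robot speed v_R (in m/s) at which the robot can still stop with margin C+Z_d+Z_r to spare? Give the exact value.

v_R_max = 29/20 m/s = 1.4500 m/s

at the boundary: (1/4)·v² + (21/50)·v + (-9077/8000) = 0
  disc = (21/50)² − 4·(1/4)·(-9077/8000) = 52441/40000 ; √disc = 229/200
  v_R = (−(21/50) + 229/200) / (2·(1/4)) = 29/20 m/s
check:
braking lasts T_s = (29/20)/2 = 0.7250 s
robot covers v_R·T_r = 1.4500·0.1200 = 0.1740 m before braking
robot under decel: 1.4500²/(2·2.0000) = 0.5256 m
human over T_r+T_s: 0.6000·(0.1200+0.7250) = 0.5070 m
margins: 0.1000+0.0100+0.0400 = 0.1500 m
sum ≈ 0.1740+0.5256+0.5070+0.1500 ≈ 1.3566 m = S ✓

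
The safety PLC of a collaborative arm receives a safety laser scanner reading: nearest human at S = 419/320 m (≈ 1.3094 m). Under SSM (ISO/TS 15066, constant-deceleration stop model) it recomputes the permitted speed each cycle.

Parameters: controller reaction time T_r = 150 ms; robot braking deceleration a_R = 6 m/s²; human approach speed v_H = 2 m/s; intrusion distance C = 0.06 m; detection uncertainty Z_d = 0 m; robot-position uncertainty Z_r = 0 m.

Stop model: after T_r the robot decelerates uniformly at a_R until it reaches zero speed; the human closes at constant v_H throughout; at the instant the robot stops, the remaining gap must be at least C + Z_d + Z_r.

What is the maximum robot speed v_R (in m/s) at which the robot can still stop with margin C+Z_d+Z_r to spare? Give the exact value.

quadratic (1/12)·v² + (29/60)·v + (-1519/1600) = 0
  disc = (29/60)² − 4·(1/12)·(-1519/1600) = 7921/14400 ; √disc = 89/120
  v_R = (−(29/60) + 89/120) / (2·(1/12)) = 31/20 m/s
check:
T_s = v_R/a_R = (31/20)/6 = 0.2583 s
reaction-phase robot travel = 1.5500·0.1500 = 0.2325 m
robot under decel: 1.5500²/(2·6.0000) = 0.2002 m
human over T_r+T_s: 2.0000·(0.1500+0.2583) = 0.8167 m
C+Z_d+Z_r = 0.0600+0.0000+0.0000 = 0.0600 m
sum ≈ 0.2325+0.2002+0.8167+0.0600 ≈ 1.3094 m = S ✓

v_R_max = 31/20 m/s = 1.5500 m/s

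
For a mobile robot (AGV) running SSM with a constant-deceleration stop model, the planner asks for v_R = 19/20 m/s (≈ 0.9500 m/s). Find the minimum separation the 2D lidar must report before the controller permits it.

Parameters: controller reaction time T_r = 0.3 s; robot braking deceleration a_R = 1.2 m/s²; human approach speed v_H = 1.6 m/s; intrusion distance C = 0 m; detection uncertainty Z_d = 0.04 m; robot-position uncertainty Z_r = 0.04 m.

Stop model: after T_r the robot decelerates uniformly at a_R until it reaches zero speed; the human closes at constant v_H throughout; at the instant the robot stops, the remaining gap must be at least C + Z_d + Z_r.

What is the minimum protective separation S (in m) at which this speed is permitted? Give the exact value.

S_min = 11941/4800 m = 2.4877 m

braking lasts T_s = (19/20)/(6/5) = 0.7917 s
reaction-phase robot travel = 0.9500·0.3000 = 0.2850 m
robot under decel: 0.9500²/(2·1.2000) = 0.3760 m
human closes 1.6000·1.0917 = 1.7467 m
residual clearance needed = 0.0000+0.0400+0.0400 = 0.0800 m
S_min ≈ 0.2850+0.3760+1.7467+0.0800  ⇒  S_min = 11941/4800 m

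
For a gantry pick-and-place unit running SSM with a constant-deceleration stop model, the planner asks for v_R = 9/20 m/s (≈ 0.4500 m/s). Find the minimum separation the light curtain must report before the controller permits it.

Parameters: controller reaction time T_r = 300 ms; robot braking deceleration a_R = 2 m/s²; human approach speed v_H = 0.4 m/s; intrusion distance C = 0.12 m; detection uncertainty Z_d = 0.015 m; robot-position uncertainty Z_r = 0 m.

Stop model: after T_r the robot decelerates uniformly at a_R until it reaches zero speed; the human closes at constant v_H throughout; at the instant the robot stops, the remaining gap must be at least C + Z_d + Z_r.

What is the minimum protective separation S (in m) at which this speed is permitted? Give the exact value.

S_min = 849/1600 m = 0.5306 m

stop time T_s = (9/20)/2 = 0.2250 s
robot covers v_R·T_r = 0.4500·0.3000 = 0.1350 m before braking
robot covers 0.4500·0.2250 − ½·2.0000·0.2250² = 0.0506 m while stopping
human closes 0.4000·0.5250 = 0.2100 m
margins: 0.1200+0.0150+0.0000 = 0.1350 m
S_min ≈ 0.1350+0.0506+0.2100+0.1350  ⇒  S_min = 849/1600 m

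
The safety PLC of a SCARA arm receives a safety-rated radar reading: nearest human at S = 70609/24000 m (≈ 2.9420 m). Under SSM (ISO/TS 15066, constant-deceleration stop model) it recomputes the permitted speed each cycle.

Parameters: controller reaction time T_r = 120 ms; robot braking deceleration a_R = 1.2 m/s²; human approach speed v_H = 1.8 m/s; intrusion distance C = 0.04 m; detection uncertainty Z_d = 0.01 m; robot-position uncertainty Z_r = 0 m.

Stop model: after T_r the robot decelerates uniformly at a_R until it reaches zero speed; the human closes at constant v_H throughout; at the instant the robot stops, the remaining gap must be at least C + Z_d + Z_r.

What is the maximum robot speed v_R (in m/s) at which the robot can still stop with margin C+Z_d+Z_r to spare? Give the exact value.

at the boundary: (5/12)·v² + (81/50)·v + (-2569/960) = 0
  disc = (81/50)² − 4·(5/12)·(-2569/960) = 2550409/360000 ; √disc = 1597/600
  v_R = (−(81/50) + 1597/600) / (2·(5/12)) = 5/4 m/s
check:
braking lasts T_s = (5/4)/(6/5) = 1.0417 s
reaction-phase robot travel = 1.2500·0.1200 = 0.1500 m
robot under decel: 1.2500²/(2·1.2000) = 0.6510 m
person approaches 1.8000·(0.1200+1.0417) = 2.0910 m
C+Z_d+Z_r = 0.0400+0.0100+0.0000 = 0.0500 m
sum ≈ 0.1500+0.6510+2.0910+0.0500 ≈ 2.9420 m = S ✓

v_R_max = 5/4 m/s = 1.2500 m/s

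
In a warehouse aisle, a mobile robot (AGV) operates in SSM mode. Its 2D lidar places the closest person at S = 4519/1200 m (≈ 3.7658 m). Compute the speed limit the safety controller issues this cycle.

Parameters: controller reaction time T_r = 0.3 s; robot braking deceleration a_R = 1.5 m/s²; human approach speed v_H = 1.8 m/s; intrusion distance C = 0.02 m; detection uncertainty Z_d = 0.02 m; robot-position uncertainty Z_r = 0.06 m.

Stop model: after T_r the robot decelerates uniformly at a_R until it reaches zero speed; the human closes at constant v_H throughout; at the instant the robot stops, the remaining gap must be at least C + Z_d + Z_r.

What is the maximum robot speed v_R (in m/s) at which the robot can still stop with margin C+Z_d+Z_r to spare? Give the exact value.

quadratic (1/3)·v² + (3/2)·v + (-3751/1200) = 0
  disc = (3/2)² − 4·(1/3)·(-3751/1200) = 1444/225 ; √disc = 38/15
  v_R = (−(3/2) + 38/15) / (2·(1/3)) = 31/20 m/s
check:
T_s = v_R/a_R = (31/20)/(3/2) = 1.0333 s
robot in T_r: 1.5500·0.3000 = 0.4650 m
braking distance = 1.5500²/(2·1.5000) = 0.8008 m
person approaches 1.8000·(0.3000+1.0333) = 2.4000 m
residual clearance needed = 0.0200+0.0200+0.0600 = 0.1000 m
sum ≈ 0.4650+0.8008+2.4000+0.1000 ≈ 3.7658 m = S ✓

v_R_max = 31/20 m/s = 1.5500 m/s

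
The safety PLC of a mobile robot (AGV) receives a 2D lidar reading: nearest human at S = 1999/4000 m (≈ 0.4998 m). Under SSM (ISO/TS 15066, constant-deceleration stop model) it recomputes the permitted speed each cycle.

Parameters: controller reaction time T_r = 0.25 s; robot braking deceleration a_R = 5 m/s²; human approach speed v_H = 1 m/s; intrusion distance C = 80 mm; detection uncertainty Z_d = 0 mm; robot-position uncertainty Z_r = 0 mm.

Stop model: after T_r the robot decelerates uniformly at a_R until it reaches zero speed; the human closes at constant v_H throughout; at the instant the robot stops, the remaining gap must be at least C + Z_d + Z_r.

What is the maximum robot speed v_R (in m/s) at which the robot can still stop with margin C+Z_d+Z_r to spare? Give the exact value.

v_R_max = 7/20 m/s = 0.3500 m/s

collect terms ⇒ (1/10)·v_R² + (9/20)·v_R + (-679/4000) = 0
  disc = (9/20)² − 4·(1/10)·(-679/4000) = 169/625 ; √disc = 13/25
  v_R = (−(9/20) + 13/25) / (2·(1/10)) = 7/20 m/s
check:
T_s = v_R/a_R = (7/20)/5 = 0.0700 s
reaction-phase robot travel = 0.3500·0.2500 = 0.0875 m
robot under decel: 0.3500²/(2·5.0000) = 0.0123 m
human over T_r+T_s: 1.0000·(0.2500+0.0700) = 0.3200 m
residual clearance needed = 0.0800+0.0000+0.0000 = 0.0800 m
sum ≈ 0.0875+0.0123+0.3200+0.0800 ≈ 0.4998 m = S ✓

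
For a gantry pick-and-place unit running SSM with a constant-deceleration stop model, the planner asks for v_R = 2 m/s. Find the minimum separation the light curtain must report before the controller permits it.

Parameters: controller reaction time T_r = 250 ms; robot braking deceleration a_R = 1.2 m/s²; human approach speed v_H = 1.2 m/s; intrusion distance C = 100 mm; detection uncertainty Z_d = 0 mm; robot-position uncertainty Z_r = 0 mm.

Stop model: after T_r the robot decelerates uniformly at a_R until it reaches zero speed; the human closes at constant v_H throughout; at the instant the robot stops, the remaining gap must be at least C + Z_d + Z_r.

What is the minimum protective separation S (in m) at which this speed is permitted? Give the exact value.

stop time T_s = 2/(6/5) = 1.6667 s
robot covers v_R·T_r = 2.0000·0.2500 = 0.5000 m before braking
robot covers 2.0000·1.6667 − ½·1.2000·1.6667² = 1.6667 m while stopping
person approaches 1.2000·(0.2500+1.6667) = 2.3000 m
margins: 0.1000+0.0000+0.0000 = 0.1000 m
S_min ≈ 0.5000+1.6667+2.3000+0.1000  ⇒  S_min = 137/30 m

S_min = 137/30 m = 4.5667 m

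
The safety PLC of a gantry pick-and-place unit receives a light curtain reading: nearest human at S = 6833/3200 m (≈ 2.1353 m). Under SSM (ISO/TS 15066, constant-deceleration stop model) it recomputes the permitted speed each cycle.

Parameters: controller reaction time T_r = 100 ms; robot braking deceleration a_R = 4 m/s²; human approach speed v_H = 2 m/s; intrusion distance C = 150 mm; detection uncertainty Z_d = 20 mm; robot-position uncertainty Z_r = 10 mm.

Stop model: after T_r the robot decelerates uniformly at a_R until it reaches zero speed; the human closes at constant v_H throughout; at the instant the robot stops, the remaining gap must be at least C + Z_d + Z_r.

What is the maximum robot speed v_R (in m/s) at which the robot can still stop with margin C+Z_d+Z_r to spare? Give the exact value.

quadratic (1/8)·v² + (3/5)·v + (-5617/3200) = 0
  disc = (3/5)² − 4·(1/8)·(-5617/3200) = 7921/6400 ; √disc = 89/80
  v_R = (−(3/5) + 89/80) / (2·(1/8)) = 41/20 m/s
check:
braking lasts T_s = (41/20)/4 = 0.5125 s
robot in T_r: 2.0500·0.1000 = 0.2050 m
robot covers 2.0500·0.5125 − ½·4.0000·0.5125² = 0.5253 m while stopping
person approaches 2.0000·(0.1000+0.5125) = 1.2250 m
residual clearance needed = 0.1500+0.0200+0.0100 = 0.1800 m
sum ≈ 0.2050+0.5253+1.2250+0.1800 ≈ 2.1353 m = S ✓

v_R_max = 41/20 m/s = 2.0500 m/s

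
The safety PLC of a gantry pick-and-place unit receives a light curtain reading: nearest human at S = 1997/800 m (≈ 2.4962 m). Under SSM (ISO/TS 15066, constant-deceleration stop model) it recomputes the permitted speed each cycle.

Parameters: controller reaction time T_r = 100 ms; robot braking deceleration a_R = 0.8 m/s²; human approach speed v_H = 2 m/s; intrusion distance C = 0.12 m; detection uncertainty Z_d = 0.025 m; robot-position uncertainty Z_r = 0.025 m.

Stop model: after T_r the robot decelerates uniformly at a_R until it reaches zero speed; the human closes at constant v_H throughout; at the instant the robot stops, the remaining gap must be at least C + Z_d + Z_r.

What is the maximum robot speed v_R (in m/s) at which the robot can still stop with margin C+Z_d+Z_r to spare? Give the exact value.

v_R_max = 7/10 m/s = 0.7000 m/s

collect terms ⇒ (5/8)·v_R² + (13/5)·v_R + (-1701/800) = 0
  disc = (13/5)² − 4·(5/8)·(-1701/800) = 19321/1600 ; √disc = 139/40
  v_R = (−(13/5) + 139/40) / (2·(5/8)) = 7/10 m/s
check:
braking lasts T_s = (7/10)/(4/5) = 0.8750 s
robot covers v_R·T_r = 0.7000·0.1000 = 0.0700 m before braking
robot under decel: 0.7000²/(2·0.8000) = 0.3063 m
human over T_r+T_s: 2.0000·(0.1000+0.8750) = 1.9500 m
margins: 0.1200+0.0250+0.0250 = 0.1700 m
sum ≈ 0.0700+0.3063+1.9500+0.1700 ≈ 2.4962 m = S ✓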